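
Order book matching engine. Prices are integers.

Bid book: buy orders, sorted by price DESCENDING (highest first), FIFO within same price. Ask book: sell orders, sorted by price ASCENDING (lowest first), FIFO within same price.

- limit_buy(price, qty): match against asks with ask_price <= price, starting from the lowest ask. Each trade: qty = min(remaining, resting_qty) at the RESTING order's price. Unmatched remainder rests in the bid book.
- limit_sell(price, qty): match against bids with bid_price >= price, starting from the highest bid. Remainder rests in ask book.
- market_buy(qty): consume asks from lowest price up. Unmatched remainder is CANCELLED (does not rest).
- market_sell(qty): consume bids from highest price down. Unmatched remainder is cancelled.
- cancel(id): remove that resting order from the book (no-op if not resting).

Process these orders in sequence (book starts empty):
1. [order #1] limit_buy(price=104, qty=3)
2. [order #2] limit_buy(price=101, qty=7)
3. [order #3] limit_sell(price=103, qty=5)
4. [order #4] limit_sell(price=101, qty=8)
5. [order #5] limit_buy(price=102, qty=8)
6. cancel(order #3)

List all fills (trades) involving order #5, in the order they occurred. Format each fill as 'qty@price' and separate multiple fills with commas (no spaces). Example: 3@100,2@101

After op 1 [order #1] limit_buy(price=104, qty=3): fills=none; bids=[#1:3@104] asks=[-]
After op 2 [order #2] limit_buy(price=101, qty=7): fills=none; bids=[#1:3@104 #2:7@101] asks=[-]
After op 3 [order #3] limit_sell(price=103, qty=5): fills=#1x#3:3@104; bids=[#2:7@101] asks=[#3:2@103]
After op 4 [order #4] limit_sell(price=101, qty=8): fills=#2x#4:7@101; bids=[-] asks=[#4:1@101 #3:2@103]
After op 5 [order #5] limit_buy(price=102, qty=8): fills=#5x#4:1@101; bids=[#5:7@102] asks=[#3:2@103]
After op 6 cancel(order #3): fills=none; bids=[#5:7@102] asks=[-]

Answer: 1@101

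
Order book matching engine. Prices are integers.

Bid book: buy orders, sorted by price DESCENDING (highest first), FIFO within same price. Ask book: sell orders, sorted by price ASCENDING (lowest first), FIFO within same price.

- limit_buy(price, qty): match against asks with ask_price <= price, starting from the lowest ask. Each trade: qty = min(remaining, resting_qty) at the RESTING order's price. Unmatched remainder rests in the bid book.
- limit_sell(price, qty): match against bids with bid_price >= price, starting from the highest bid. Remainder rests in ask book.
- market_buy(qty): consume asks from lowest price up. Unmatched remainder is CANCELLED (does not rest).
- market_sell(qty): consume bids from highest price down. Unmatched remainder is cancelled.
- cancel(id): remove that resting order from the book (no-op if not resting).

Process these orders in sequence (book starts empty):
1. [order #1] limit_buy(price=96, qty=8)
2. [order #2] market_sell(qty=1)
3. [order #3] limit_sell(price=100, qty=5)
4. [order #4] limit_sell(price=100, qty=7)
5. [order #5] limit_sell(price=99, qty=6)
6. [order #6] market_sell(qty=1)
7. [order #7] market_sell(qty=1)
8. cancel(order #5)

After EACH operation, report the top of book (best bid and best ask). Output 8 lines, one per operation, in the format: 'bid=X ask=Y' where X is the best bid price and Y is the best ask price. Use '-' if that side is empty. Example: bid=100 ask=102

After op 1 [order #1] limit_buy(price=96, qty=8): fills=none; bids=[#1:8@96] asks=[-]
After op 2 [order #2] market_sell(qty=1): fills=#1x#2:1@96; bids=[#1:7@96] asks=[-]
After op 3 [order #3] limit_sell(price=100, qty=5): fills=none; bids=[#1:7@96] asks=[#3:5@100]
After op 4 [order #4] limit_sell(price=100, qty=7): fills=none; bids=[#1:7@96] asks=[#3:5@100 #4:7@100]
After op 5 [order #5] limit_sell(price=99, qty=6): fills=none; bids=[#1:7@96] asks=[#5:6@99 #3:5@100 #4:7@100]
After op 6 [order #6] market_sell(qty=1): fills=#1x#6:1@96; bids=[#1:6@96] asks=[#5:6@99 #3:5@100 #4:7@100]
After op 7 [order #7] market_sell(qty=1): fills=#1x#7:1@96; bids=[#1:5@96] asks=[#5:6@99 #3:5@100 #4:7@100]
After op 8 cancel(order #5): fills=none; bids=[#1:5@96] asks=[#3:5@100 #4:7@100]

Answer: bid=96 ask=-
bid=96 ask=-
bid=96 ask=100
bid=96 ask=100
bid=96 ask=99
bid=96 ask=99
bid=96 ask=99
bid=96 ask=100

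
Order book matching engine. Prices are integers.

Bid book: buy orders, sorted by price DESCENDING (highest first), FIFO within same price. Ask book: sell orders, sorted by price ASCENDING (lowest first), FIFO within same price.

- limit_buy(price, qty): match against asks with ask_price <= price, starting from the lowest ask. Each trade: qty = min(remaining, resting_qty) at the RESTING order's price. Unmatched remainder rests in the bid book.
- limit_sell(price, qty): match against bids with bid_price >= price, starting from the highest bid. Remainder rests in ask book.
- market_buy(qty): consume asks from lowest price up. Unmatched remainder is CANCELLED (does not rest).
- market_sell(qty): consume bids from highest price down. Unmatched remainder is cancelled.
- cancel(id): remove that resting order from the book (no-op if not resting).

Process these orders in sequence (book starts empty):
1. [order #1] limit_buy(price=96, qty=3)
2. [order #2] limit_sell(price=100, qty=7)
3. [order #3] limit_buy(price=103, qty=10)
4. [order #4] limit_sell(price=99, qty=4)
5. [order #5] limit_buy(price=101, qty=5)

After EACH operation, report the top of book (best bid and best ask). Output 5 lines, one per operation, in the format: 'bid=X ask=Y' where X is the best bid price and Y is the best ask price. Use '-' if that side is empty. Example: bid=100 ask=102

After op 1 [order #1] limit_buy(price=96, qty=3): fills=none; bids=[#1:3@96] asks=[-]
After op 2 [order #2] limit_sell(price=100, qty=7): fills=none; bids=[#1:3@96] asks=[#2:7@100]
After op 3 [order #3] limit_buy(price=103, qty=10): fills=#3x#2:7@100; bids=[#3:3@103 #1:3@96] asks=[-]
After op 4 [order #4] limit_sell(price=99, qty=4): fills=#3x#4:3@103; bids=[#1:3@96] asks=[#4:1@99]
After op 5 [order #5] limit_buy(price=101, qty=5): fills=#5x#4:1@99; bids=[#5:4@101 #1:3@96] asks=[-]

Answer: bid=96 ask=-
bid=96 ask=100
bid=103 ask=-
bid=96 ask=99
bid=101 ask=-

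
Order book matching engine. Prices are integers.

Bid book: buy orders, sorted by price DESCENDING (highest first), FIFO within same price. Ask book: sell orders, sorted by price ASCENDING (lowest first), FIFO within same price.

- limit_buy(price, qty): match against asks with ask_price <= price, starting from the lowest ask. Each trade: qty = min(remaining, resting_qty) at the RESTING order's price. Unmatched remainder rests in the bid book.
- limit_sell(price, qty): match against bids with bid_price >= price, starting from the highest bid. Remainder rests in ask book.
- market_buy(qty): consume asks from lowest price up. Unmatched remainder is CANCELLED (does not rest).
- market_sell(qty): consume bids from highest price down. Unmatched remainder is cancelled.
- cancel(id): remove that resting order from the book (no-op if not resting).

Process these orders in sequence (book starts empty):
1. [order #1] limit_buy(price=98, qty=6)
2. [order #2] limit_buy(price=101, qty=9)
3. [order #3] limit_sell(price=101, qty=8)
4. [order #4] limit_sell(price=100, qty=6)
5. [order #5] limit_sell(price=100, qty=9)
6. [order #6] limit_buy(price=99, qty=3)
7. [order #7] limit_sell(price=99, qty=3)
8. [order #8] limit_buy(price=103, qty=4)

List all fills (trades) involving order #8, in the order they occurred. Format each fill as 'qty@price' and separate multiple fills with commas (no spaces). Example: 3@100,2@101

Answer: 4@100

Derivation:
After op 1 [order #1] limit_buy(price=98, qty=6): fills=none; bids=[#1:6@98] asks=[-]
After op 2 [order #2] limit_buy(price=101, qty=9): fills=none; bids=[#2:9@101 #1:6@98] asks=[-]
After op 3 [order #3] limit_sell(price=101, qty=8): fills=#2x#3:8@101; bids=[#2:1@101 #1:6@98] asks=[-]
After op 4 [order #4] limit_sell(price=100, qty=6): fills=#2x#4:1@101; bids=[#1:6@98] asks=[#4:5@100]
After op 5 [order #5] limit_sell(price=100, qty=9): fills=none; bids=[#1:6@98] asks=[#4:5@100 #5:9@100]
After op 6 [order #6] limit_buy(price=99, qty=3): fills=none; bids=[#6:3@99 #1:6@98] asks=[#4:5@100 #5:9@100]
After op 7 [order #7] limit_sell(price=99, qty=3): fills=#6x#7:3@99; bids=[#1:6@98] asks=[#4:5@100 #5:9@100]
After op 8 [order #8] limit_buy(price=103, qty=4): fills=#8x#4:4@100; bids=[#1:6@98] asks=[#4:1@100 #5:9@100]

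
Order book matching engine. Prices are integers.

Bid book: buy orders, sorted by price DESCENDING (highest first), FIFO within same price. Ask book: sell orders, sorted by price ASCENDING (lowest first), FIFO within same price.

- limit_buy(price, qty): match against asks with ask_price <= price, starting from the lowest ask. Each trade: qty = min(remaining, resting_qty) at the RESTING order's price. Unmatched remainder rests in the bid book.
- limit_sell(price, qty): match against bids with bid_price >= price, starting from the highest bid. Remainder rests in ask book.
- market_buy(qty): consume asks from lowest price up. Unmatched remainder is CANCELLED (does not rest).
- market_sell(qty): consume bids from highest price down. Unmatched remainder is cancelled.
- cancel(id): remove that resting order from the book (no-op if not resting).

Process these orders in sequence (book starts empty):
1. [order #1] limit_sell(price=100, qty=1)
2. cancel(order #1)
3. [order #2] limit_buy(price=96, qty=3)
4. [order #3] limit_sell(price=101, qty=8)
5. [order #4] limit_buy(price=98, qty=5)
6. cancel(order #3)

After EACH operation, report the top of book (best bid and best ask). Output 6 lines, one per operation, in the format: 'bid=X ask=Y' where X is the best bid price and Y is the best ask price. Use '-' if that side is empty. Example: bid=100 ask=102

After op 1 [order #1] limit_sell(price=100, qty=1): fills=none; bids=[-] asks=[#1:1@100]
After op 2 cancel(order #1): fills=none; bids=[-] asks=[-]
After op 3 [order #2] limit_buy(price=96, qty=3): fills=none; bids=[#2:3@96] asks=[-]
After op 4 [order #3] limit_sell(price=101, qty=8): fills=none; bids=[#2:3@96] asks=[#3:8@101]
After op 5 [order #4] limit_buy(price=98, qty=5): fills=none; bids=[#4:5@98 #2:3@96] asks=[#3:8@101]
After op 6 cancel(order #3): fills=none; bids=[#4:5@98 #2:3@96] asks=[-]

Answer: bid=- ask=100
bid=- ask=-
bid=96 ask=-
bid=96 ask=101
bid=98 ask=101
bid=98 ask=-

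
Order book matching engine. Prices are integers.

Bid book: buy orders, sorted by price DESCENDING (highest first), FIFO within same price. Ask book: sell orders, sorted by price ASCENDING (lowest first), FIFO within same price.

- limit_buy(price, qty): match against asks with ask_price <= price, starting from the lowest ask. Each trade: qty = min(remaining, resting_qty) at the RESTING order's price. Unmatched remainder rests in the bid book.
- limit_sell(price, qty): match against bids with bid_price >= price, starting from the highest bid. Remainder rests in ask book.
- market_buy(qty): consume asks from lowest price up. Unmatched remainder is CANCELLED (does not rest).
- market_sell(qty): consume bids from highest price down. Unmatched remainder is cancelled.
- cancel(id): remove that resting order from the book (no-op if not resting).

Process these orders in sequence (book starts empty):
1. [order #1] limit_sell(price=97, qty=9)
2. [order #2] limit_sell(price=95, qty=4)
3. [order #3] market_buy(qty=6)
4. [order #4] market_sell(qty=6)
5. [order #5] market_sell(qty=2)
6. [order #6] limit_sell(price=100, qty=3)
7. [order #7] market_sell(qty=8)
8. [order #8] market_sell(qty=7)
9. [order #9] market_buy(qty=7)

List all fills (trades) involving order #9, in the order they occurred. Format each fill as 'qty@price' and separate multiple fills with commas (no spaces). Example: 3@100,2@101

Answer: 7@97

Derivation:
After op 1 [order #1] limit_sell(price=97, qty=9): fills=none; bids=[-] asks=[#1:9@97]
After op 2 [order #2] limit_sell(price=95, qty=4): fills=none; bids=[-] asks=[#2:4@95 #1:9@97]
After op 3 [order #3] market_buy(qty=6): fills=#3x#2:4@95 #3x#1:2@97; bids=[-] asks=[#1:7@97]
After op 4 [order #4] market_sell(qty=6): fills=none; bids=[-] asks=[#1:7@97]
After op 5 [order #5] market_sell(qty=2): fills=none; bids=[-] asks=[#1:7@97]
After op 6 [order #6] limit_sell(price=100, qty=3): fills=none; bids=[-] asks=[#1:7@97 #6:3@100]
After op 7 [order #7] market_sell(qty=8): fills=none; bids=[-] asks=[#1:7@97 #6:3@100]
After op 8 [order #8] market_sell(qty=7): fills=none; bids=[-] asks=[#1:7@97 #6:3@100]
After op 9 [order #9] market_buy(qty=7): fills=#9x#1:7@97; bids=[-] asks=[#6:3@100]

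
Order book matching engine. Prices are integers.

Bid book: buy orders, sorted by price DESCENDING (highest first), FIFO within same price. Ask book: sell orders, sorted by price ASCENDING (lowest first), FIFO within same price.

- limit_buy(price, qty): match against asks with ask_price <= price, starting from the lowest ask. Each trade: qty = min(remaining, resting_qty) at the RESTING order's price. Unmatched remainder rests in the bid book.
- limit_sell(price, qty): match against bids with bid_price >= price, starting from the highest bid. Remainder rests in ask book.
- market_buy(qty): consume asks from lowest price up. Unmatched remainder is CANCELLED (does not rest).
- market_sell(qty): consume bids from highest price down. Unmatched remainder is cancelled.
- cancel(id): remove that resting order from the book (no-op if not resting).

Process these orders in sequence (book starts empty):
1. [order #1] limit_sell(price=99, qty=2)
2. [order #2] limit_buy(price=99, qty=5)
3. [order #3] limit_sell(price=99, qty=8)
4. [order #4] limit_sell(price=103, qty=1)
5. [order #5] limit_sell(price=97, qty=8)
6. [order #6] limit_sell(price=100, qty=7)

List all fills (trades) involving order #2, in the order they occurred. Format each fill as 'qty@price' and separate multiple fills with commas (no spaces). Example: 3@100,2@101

Answer: 2@99,3@99

Derivation:
After op 1 [order #1] limit_sell(price=99, qty=2): fills=none; bids=[-] asks=[#1:2@99]
After op 2 [order #2] limit_buy(price=99, qty=5): fills=#2x#1:2@99; bids=[#2:3@99] asks=[-]
After op 3 [order #3] limit_sell(price=99, qty=8): fills=#2x#3:3@99; bids=[-] asks=[#3:5@99]
After op 4 [order #4] limit_sell(price=103, qty=1): fills=none; bids=[-] asks=[#3:5@99 #4:1@103]
After op 5 [order #5] limit_sell(price=97, qty=8): fills=none; bids=[-] asks=[#5:8@97 #3:5@99 #4:1@103]
After op 6 [order #6] limit_sell(price=100, qty=7): fills=none; bids=[-] asks=[#5:8@97 #3:5@99 #6:7@100 #4:1@103]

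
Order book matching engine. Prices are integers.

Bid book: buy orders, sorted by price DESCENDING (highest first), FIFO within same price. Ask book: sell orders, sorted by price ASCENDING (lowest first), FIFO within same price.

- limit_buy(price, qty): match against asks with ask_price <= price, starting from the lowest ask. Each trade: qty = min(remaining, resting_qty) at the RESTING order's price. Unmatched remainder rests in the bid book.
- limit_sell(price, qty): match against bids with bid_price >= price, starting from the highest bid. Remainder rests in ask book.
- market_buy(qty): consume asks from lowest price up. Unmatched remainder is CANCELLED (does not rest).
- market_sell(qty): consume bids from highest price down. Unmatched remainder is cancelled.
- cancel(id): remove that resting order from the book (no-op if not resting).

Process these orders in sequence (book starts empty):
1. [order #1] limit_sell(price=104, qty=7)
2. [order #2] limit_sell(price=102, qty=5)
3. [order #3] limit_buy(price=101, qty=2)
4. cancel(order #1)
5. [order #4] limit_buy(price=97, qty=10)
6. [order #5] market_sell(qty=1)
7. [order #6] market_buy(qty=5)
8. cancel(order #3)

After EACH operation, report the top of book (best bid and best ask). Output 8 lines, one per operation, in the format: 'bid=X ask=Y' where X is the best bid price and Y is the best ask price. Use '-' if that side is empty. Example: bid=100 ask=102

After op 1 [order #1] limit_sell(price=104, qty=7): fills=none; bids=[-] asks=[#1:7@104]
After op 2 [order #2] limit_sell(price=102, qty=5): fills=none; bids=[-] asks=[#2:5@102 #1:7@104]
After op 3 [order #3] limit_buy(price=101, qty=2): fills=none; bids=[#3:2@101] asks=[#2:5@102 #1:7@104]
After op 4 cancel(order #1): fills=none; bids=[#3:2@101] asks=[#2:5@102]
After op 5 [order #4] limit_buy(price=97, qty=10): fills=none; bids=[#3:2@101 #4:10@97] asks=[#2:5@102]
After op 6 [order #5] market_sell(qty=1): fills=#3x#5:1@101; bids=[#3:1@101 #4:10@97] asks=[#2:5@102]
After op 7 [order #6] market_buy(qty=5): fills=#6x#2:5@102; bids=[#3:1@101 #4:10@97] asks=[-]
After op 8 cancel(order #3): fills=none; bids=[#4:10@97] asks=[-]

Answer: bid=- ask=104
bid=- ask=102
bid=101 ask=102
bid=101 ask=102
bid=101 ask=102
bid=101 ask=102
bid=101 ask=-
bid=97 ask=-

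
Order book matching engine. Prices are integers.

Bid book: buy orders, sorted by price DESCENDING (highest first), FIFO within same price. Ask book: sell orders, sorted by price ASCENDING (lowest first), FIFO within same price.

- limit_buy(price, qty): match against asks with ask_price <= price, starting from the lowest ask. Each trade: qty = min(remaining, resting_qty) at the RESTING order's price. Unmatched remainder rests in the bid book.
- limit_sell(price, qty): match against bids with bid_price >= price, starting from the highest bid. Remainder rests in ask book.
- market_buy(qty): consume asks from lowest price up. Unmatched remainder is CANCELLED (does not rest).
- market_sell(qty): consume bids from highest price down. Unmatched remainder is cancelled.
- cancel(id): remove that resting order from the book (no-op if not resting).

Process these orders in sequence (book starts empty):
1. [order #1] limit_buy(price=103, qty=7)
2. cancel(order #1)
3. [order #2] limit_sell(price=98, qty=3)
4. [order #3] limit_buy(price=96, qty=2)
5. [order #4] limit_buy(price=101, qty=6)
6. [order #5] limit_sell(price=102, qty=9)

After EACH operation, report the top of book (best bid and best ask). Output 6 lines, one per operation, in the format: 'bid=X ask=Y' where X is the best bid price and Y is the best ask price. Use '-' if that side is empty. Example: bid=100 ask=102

Answer: bid=103 ask=-
bid=- ask=-
bid=- ask=98
bid=96 ask=98
bid=101 ask=-
bid=101 ask=102

Derivation:
After op 1 [order #1] limit_buy(price=103, qty=7): fills=none; bids=[#1:7@103] asks=[-]
After op 2 cancel(order #1): fills=none; bids=[-] asks=[-]
After op 3 [order #2] limit_sell(price=98, qty=3): fills=none; bids=[-] asks=[#2:3@98]
After op 4 [order #3] limit_buy(price=96, qty=2): fills=none; bids=[#3:2@96] asks=[#2:3@98]
After op 5 [order #4] limit_buy(price=101, qty=6): fills=#4x#2:3@98; bids=[#4:3@101 #3:2@96] asks=[-]
After op 6 [order #5] limit_sell(price=102, qty=9): fills=none; bids=[#4:3@101 #3:2@96] asks=[#5:9@102]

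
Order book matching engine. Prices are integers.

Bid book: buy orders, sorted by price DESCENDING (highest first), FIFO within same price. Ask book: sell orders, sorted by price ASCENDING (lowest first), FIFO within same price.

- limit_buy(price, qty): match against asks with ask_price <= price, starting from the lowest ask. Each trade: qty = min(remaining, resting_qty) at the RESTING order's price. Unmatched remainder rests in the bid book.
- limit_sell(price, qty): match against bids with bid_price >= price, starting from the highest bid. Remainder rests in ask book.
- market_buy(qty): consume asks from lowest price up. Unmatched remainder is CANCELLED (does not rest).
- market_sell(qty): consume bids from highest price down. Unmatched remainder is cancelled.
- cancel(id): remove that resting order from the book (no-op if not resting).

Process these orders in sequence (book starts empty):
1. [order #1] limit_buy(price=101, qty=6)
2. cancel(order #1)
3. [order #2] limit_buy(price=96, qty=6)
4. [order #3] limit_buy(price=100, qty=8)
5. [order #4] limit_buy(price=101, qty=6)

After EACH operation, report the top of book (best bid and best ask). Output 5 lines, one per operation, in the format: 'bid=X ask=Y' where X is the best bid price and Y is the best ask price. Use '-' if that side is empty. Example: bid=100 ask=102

After op 1 [order #1] limit_buy(price=101, qty=6): fills=none; bids=[#1:6@101] asks=[-]
After op 2 cancel(order #1): fills=none; bids=[-] asks=[-]
After op 3 [order #2] limit_buy(price=96, qty=6): fills=none; bids=[#2:6@96] asks=[-]
After op 4 [order #3] limit_buy(price=100, qty=8): fills=none; bids=[#3:8@100 #2:6@96] asks=[-]
After op 5 [order #4] limit_buy(price=101, qty=6): fills=none; bids=[#4:6@101 #3:8@100 #2:6@96] asks=[-]

Answer: bid=101 ask=-
bid=- ask=-
bid=96 ask=-
bid=100 ask=-
bid=101 ask=-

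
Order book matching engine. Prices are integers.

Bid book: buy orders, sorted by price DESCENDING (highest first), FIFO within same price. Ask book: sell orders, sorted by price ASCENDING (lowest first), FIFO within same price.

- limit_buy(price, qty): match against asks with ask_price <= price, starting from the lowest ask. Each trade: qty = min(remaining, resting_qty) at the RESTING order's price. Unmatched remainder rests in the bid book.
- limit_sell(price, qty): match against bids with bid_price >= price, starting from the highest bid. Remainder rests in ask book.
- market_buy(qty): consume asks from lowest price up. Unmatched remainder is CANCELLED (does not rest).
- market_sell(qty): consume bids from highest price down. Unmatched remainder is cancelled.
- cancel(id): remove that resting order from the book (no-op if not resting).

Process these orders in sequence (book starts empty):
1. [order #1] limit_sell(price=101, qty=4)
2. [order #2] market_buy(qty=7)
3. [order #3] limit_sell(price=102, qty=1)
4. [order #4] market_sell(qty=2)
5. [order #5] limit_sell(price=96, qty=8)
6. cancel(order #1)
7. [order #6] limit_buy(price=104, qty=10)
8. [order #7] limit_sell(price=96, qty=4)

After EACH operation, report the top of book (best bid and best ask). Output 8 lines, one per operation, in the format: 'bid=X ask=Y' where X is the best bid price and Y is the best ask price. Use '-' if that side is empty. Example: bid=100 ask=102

Answer: bid=- ask=101
bid=- ask=-
bid=- ask=102
bid=- ask=102
bid=- ask=96
bid=- ask=96
bid=104 ask=-
bid=- ask=96

Derivation:
After op 1 [order #1] limit_sell(price=101, qty=4): fills=none; bids=[-] asks=[#1:4@101]
After op 2 [order #2] market_buy(qty=7): fills=#2x#1:4@101; bids=[-] asks=[-]
After op 3 [order #3] limit_sell(price=102, qty=1): fills=none; bids=[-] asks=[#3:1@102]
After op 4 [order #4] market_sell(qty=2): fills=none; bids=[-] asks=[#3:1@102]
After op 5 [order #5] limit_sell(price=96, qty=8): fills=none; bids=[-] asks=[#5:8@96 #3:1@102]
After op 6 cancel(order #1): fills=none; bids=[-] asks=[#5:8@96 #3:1@102]
After op 7 [order #6] limit_buy(price=104, qty=10): fills=#6x#5:8@96 #6x#3:1@102; bids=[#6:1@104] asks=[-]
After op 8 [order #7] limit_sell(price=96, qty=4): fills=#6x#7:1@104; bids=[-] asks=[#7:3@96]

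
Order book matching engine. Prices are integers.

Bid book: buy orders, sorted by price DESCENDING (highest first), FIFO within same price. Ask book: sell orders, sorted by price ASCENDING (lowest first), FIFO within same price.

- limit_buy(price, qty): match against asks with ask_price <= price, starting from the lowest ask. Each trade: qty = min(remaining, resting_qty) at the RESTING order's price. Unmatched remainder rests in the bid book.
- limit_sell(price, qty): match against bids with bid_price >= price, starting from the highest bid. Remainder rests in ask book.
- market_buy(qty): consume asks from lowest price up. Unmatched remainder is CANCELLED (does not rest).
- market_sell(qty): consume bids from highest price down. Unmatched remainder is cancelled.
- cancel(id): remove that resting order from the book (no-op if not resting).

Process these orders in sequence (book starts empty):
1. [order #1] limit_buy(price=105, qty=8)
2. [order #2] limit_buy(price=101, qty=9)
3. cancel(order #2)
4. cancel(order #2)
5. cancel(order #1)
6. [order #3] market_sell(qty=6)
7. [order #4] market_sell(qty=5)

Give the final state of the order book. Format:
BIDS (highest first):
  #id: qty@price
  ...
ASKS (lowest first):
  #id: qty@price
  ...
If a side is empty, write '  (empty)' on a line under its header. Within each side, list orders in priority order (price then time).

After op 1 [order #1] limit_buy(price=105, qty=8): fills=none; bids=[#1:8@105] asks=[-]
After op 2 [order #2] limit_buy(price=101, qty=9): fills=none; bids=[#1:8@105 #2:9@101] asks=[-]
After op 3 cancel(order #2): fills=none; bids=[#1:8@105] asks=[-]
After op 4 cancel(order #2): fills=none; bids=[#1:8@105] asks=[-]
After op 5 cancel(order #1): fills=none; bids=[-] asks=[-]
After op 6 [order #3] market_sell(qty=6): fills=none; bids=[-] asks=[-]
After op 7 [order #4] market_sell(qty=5): fills=none; bids=[-] asks=[-]

Answer: BIDS (highest first):
  (empty)
ASKS (lowest first):
  (empty)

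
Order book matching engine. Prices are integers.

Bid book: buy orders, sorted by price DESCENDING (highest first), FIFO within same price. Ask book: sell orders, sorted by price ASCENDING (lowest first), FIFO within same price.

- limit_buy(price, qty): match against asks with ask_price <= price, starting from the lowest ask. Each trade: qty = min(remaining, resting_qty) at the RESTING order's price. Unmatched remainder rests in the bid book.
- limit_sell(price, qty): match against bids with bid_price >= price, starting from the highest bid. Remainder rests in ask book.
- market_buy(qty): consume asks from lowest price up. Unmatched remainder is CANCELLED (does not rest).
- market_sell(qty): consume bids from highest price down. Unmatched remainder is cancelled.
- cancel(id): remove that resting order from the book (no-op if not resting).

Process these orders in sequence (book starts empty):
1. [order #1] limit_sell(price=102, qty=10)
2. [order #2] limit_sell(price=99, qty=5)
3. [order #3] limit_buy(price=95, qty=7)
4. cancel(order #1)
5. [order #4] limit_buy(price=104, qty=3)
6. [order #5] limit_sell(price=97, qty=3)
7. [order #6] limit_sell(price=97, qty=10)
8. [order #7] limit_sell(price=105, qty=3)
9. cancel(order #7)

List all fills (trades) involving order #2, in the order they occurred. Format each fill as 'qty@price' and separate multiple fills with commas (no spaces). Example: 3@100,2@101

Answer: 3@99

Derivation:
After op 1 [order #1] limit_sell(price=102, qty=10): fills=none; bids=[-] asks=[#1:10@102]
After op 2 [order #2] limit_sell(price=99, qty=5): fills=none; bids=[-] asks=[#2:5@99 #1:10@102]
After op 3 [order #3] limit_buy(price=95, qty=7): fills=none; bids=[#3:7@95] asks=[#2:5@99 #1:10@102]
After op 4 cancel(order #1): fills=none; bids=[#3:7@95] asks=[#2:5@99]
After op 5 [order #4] limit_buy(price=104, qty=3): fills=#4x#2:3@99; bids=[#3:7@95] asks=[#2:2@99]
After op 6 [order #5] limit_sell(price=97, qty=3): fills=none; bids=[#3:7@95] asks=[#5:3@97 #2:2@99]
After op 7 [order #6] limit_sell(price=97, qty=10): fills=none; bids=[#3:7@95] asks=[#5:3@97 #6:10@97 #2:2@99]
After op 8 [order #7] limit_sell(price=105, qty=3): fills=none; bids=[#3:7@95] asks=[#5:3@97 #6:10@97 #2:2@99 #7:3@105]
After op 9 cancel(order #7): fills=none; bids=[#3:7@95] asks=[#5:3@97 #6:10@97 #2:2@99]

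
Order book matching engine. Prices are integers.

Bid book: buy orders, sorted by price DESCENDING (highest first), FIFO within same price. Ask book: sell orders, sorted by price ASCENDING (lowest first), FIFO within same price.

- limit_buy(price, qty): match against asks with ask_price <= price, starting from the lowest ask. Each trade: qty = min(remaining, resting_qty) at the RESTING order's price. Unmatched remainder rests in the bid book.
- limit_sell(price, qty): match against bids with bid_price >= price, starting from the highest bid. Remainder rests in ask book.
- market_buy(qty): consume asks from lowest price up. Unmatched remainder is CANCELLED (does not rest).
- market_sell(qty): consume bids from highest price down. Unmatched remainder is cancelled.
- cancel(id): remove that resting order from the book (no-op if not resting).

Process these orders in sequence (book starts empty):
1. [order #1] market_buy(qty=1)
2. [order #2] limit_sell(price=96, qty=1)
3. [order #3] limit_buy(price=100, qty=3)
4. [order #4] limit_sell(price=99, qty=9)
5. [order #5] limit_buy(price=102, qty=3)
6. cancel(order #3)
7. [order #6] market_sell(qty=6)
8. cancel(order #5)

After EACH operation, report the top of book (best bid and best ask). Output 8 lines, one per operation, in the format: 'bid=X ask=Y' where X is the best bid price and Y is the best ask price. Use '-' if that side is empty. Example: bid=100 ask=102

Answer: bid=- ask=-
bid=- ask=96
bid=100 ask=-
bid=- ask=99
bid=- ask=99
bid=- ask=99
bid=- ask=99
bid=- ask=99

Derivation:
After op 1 [order #1] market_buy(qty=1): fills=none; bids=[-] asks=[-]
After op 2 [order #2] limit_sell(price=96, qty=1): fills=none; bids=[-] asks=[#2:1@96]
After op 3 [order #3] limit_buy(price=100, qty=3): fills=#3x#2:1@96; bids=[#3:2@100] asks=[-]
After op 4 [order #4] limit_sell(price=99, qty=9): fills=#3x#4:2@100; bids=[-] asks=[#4:7@99]
After op 5 [order #5] limit_buy(price=102, qty=3): fills=#5x#4:3@99; bids=[-] asks=[#4:4@99]
After op 6 cancel(order #3): fills=none; bids=[-] asks=[#4:4@99]
After op 7 [order #6] market_sell(qty=6): fills=none; bids=[-] asks=[#4:4@99]
After op 8 cancel(order #5): fills=none; bids=[-] asks=[#4:4@99]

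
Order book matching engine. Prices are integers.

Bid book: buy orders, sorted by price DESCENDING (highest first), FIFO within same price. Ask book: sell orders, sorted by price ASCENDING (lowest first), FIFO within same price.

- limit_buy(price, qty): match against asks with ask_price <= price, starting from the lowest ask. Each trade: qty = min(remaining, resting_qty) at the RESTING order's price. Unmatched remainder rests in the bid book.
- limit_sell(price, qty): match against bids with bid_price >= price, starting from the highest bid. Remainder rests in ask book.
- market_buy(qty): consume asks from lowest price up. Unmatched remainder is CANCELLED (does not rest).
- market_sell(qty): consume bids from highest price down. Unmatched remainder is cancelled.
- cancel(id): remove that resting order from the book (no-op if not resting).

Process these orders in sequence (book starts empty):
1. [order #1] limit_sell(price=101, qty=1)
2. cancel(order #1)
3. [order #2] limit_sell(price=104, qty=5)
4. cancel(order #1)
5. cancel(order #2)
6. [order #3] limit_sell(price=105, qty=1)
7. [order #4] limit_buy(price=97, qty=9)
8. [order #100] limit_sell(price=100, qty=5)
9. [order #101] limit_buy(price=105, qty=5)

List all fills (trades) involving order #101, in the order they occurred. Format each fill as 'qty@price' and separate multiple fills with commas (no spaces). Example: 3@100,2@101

After op 1 [order #1] limit_sell(price=101, qty=1): fills=none; bids=[-] asks=[#1:1@101]
After op 2 cancel(order #1): fills=none; bids=[-] asks=[-]
After op 3 [order #2] limit_sell(price=104, qty=5): fills=none; bids=[-] asks=[#2:5@104]
After op 4 cancel(order #1): fills=none; bids=[-] asks=[#2:5@104]
After op 5 cancel(order #2): fills=none; bids=[-] asks=[-]
After op 6 [order #3] limit_sell(price=105, qty=1): fills=none; bids=[-] asks=[#3:1@105]
After op 7 [order #4] limit_buy(price=97, qty=9): fills=none; bids=[#4:9@97] asks=[#3:1@105]
After op 8 [order #100] limit_sell(price=100, qty=5): fills=none; bids=[#4:9@97] asks=[#100:5@100 #3:1@105]
After op 9 [order #101] limit_buy(price=105, qty=5): fills=#101x#100:5@100; bids=[#4:9@97] asks=[#3:1@105]

Answer: 5@100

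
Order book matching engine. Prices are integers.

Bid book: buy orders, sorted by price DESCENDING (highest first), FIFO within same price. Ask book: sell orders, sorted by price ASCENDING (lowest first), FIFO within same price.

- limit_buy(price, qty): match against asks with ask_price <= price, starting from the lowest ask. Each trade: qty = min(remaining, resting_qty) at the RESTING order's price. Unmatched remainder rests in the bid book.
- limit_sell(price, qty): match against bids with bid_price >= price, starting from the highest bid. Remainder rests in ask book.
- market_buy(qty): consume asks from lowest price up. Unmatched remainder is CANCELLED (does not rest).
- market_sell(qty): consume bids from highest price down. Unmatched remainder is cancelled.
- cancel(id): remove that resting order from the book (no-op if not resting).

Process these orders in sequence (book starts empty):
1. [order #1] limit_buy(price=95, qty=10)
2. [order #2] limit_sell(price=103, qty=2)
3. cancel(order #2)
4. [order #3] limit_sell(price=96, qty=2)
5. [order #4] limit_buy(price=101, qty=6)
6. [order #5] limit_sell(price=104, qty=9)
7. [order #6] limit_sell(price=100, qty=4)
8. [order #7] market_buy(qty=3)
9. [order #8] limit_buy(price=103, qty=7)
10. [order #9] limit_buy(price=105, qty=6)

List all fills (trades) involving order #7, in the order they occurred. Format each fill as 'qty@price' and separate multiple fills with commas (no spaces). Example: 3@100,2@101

After op 1 [order #1] limit_buy(price=95, qty=10): fills=none; bids=[#1:10@95] asks=[-]
After op 2 [order #2] limit_sell(price=103, qty=2): fills=none; bids=[#1:10@95] asks=[#2:2@103]
After op 3 cancel(order #2): fills=none; bids=[#1:10@95] asks=[-]
After op 4 [order #3] limit_sell(price=96, qty=2): fills=none; bids=[#1:10@95] asks=[#3:2@96]
After op 5 [order #4] limit_buy(price=101, qty=6): fills=#4x#3:2@96; bids=[#4:4@101 #1:10@95] asks=[-]
After op 6 [order #5] limit_sell(price=104, qty=9): fills=none; bids=[#4:4@101 #1:10@95] asks=[#5:9@104]
After op 7 [order #6] limit_sell(price=100, qty=4): fills=#4x#6:4@101; bids=[#1:10@95] asks=[#5:9@104]
After op 8 [order #7] market_buy(qty=3): fills=#7x#5:3@104; bids=[#1:10@95] asks=[#5:6@104]
After op 9 [order #8] limit_buy(price=103, qty=7): fills=none; bids=[#8:7@103 #1:10@95] asks=[#5:6@104]
After op 10 [order #9] limit_buy(price=105, qty=6): fills=#9x#5:6@104; bids=[#8:7@103 #1:10@95] asks=[-]

Answer: 3@104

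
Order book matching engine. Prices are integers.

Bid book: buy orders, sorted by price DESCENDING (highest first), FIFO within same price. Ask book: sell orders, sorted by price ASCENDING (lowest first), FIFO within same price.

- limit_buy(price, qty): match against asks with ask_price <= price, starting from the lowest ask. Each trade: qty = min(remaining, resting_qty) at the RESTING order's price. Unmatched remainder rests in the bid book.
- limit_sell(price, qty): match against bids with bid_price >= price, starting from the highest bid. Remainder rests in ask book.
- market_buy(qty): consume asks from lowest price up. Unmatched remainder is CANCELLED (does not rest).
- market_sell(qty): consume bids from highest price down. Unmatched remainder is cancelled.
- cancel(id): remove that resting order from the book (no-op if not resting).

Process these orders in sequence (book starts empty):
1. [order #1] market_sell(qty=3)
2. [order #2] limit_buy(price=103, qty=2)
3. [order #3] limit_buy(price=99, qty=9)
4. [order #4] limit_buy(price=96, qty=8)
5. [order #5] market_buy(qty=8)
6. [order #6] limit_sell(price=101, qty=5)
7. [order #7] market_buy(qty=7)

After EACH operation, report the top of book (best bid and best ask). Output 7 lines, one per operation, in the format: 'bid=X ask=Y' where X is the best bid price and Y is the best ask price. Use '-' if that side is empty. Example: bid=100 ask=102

Answer: bid=- ask=-
bid=103 ask=-
bid=103 ask=-
bid=103 ask=-
bid=103 ask=-
bid=99 ask=101
bid=99 ask=-

Derivation:
After op 1 [order #1] market_sell(qty=3): fills=none; bids=[-] asks=[-]
After op 2 [order #2] limit_buy(price=103, qty=2): fills=none; bids=[#2:2@103] asks=[-]
After op 3 [order #3] limit_buy(price=99, qty=9): fills=none; bids=[#2:2@103 #3:9@99] asks=[-]
After op 4 [order #4] limit_buy(price=96, qty=8): fills=none; bids=[#2:2@103 #3:9@99 #4:8@96] asks=[-]
After op 5 [order #5] market_buy(qty=8): fills=none; bids=[#2:2@103 #3:9@99 #4:8@96] asks=[-]
After op 6 [order #6] limit_sell(price=101, qty=5): fills=#2x#6:2@103; bids=[#3:9@99 #4:8@96] asks=[#6:3@101]
After op 7 [order #7] market_buy(qty=7): fills=#7x#6:3@101; bids=[#3:9@99 #4:8@96] asks=[-]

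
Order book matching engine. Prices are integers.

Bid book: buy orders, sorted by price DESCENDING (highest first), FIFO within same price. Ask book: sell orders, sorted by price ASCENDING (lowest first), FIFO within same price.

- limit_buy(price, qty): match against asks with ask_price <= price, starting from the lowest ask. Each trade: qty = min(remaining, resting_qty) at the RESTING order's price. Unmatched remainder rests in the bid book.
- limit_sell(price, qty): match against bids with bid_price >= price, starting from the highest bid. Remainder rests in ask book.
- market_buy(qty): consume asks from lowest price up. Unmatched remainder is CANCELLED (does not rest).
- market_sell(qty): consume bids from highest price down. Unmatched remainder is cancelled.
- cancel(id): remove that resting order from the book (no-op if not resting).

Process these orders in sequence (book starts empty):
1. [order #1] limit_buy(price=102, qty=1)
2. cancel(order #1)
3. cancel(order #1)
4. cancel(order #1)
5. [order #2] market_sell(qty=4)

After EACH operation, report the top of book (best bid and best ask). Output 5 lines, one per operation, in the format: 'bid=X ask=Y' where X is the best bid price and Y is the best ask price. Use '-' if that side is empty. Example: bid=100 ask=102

After op 1 [order #1] limit_buy(price=102, qty=1): fills=none; bids=[#1:1@102] asks=[-]
After op 2 cancel(order #1): fills=none; bids=[-] asks=[-]
After op 3 cancel(order #1): fills=none; bids=[-] asks=[-]
After op 4 cancel(order #1): fills=none; bids=[-] asks=[-]
After op 5 [order #2] market_sell(qty=4): fills=none; bids=[-] asks=[-]

Answer: bid=102 ask=-
bid=- ask=-
bid=- ask=-
bid=- ask=-
bid=- ask=-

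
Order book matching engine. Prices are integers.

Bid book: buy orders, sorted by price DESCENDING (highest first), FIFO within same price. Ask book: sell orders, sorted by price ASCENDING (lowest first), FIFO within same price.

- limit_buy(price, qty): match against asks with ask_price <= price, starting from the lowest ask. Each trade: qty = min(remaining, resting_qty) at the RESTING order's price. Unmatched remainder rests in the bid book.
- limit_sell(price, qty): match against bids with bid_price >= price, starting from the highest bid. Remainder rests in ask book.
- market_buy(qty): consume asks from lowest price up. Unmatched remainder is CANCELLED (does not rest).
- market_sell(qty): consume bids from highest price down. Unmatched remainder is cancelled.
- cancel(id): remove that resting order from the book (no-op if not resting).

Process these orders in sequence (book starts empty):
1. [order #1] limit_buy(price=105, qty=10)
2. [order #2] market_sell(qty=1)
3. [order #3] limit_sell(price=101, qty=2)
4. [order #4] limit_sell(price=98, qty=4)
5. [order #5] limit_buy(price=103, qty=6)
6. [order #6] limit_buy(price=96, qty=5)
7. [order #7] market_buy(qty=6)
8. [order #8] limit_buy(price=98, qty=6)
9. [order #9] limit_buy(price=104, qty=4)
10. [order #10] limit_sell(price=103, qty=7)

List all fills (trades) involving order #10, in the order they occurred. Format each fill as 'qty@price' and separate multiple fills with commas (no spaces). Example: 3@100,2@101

Answer: 3@105,4@104

Derivation:
After op 1 [order #1] limit_buy(price=105, qty=10): fills=none; bids=[#1:10@105] asks=[-]
After op 2 [order #2] market_sell(qty=1): fills=#1x#2:1@105; bids=[#1:9@105] asks=[-]
After op 3 [order #3] limit_sell(price=101, qty=2): fills=#1x#3:2@105; bids=[#1:7@105] asks=[-]
After op 4 [order #4] limit_sell(price=98, qty=4): fills=#1x#4:4@105; bids=[#1:3@105] asks=[-]
After op 5 [order #5] limit_buy(price=103, qty=6): fills=none; bids=[#1:3@105 #5:6@103] asks=[-]
After op 6 [order #6] limit_buy(price=96, qty=5): fills=none; bids=[#1:3@105 #5:6@103 #6:5@96] asks=[-]
After op 7 [order #7] market_buy(qty=6): fills=none; bids=[#1:3@105 #5:6@103 #6:5@96] asks=[-]
After op 8 [order #8] limit_buy(price=98, qty=6): fills=none; bids=[#1:3@105 #5:6@103 #8:6@98 #6:5@96] asks=[-]
After op 9 [order #9] limit_buy(price=104, qty=4): fills=none; bids=[#1:3@105 #9:4@104 #5:6@103 #8:6@98 #6:5@96] asks=[-]
After op 10 [order #10] limit_sell(price=103, qty=7): fills=#1x#10:3@105 #9x#10:4@104; bids=[#5:6@103 #8:6@98 #6:5@96] asks=[-]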